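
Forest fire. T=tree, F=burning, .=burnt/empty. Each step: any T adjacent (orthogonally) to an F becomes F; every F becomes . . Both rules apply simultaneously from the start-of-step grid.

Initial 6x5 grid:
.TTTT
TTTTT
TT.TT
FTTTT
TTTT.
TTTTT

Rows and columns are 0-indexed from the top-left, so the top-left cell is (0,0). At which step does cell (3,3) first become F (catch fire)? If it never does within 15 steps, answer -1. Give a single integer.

Step 1: cell (3,3)='T' (+3 fires, +1 burnt)
Step 2: cell (3,3)='T' (+5 fires, +3 burnt)
Step 3: cell (3,3)='F' (+4 fires, +5 burnt)
  -> target ignites at step 3
Step 4: cell (3,3)='.' (+6 fires, +4 burnt)
Step 5: cell (3,3)='.' (+4 fires, +6 burnt)
Step 6: cell (3,3)='.' (+3 fires, +4 burnt)
Step 7: cell (3,3)='.' (+1 fires, +3 burnt)
Step 8: cell (3,3)='.' (+0 fires, +1 burnt)
  fire out at step 8

3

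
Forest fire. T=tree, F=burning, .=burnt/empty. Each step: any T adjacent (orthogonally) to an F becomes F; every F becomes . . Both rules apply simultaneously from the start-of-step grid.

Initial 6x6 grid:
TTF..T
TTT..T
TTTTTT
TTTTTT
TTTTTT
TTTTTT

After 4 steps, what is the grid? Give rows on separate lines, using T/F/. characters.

Step 1: 2 trees catch fire, 1 burn out
  TF...T
  TTF..T
  TTTTTT
  TTTTTT
  TTTTTT
  TTTTTT
Step 2: 3 trees catch fire, 2 burn out
  F....T
  TF...T
  TTFTTT
  TTTTTT
  TTTTTT
  TTTTTT
Step 3: 4 trees catch fire, 3 burn out
  .....T
  F....T
  TF.FTT
  TTFTTT
  TTTTTT
  TTTTTT
Step 4: 5 trees catch fire, 4 burn out
  .....T
  .....T
  F...FT
  TF.FTT
  TTFTTT
  TTTTTT

.....T
.....T
F...FT
TF.FTT
TTFTTT
TTTTTT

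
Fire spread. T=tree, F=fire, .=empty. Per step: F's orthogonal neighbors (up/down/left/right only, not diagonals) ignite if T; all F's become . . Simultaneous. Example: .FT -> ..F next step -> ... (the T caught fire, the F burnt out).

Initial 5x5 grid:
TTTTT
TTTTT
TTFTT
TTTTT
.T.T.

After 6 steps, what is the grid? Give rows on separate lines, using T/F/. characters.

Step 1: 4 trees catch fire, 1 burn out
  TTTTT
  TTFTT
  TF.FT
  TTFTT
  .T.T.
Step 2: 7 trees catch fire, 4 burn out
  TTFTT
  TF.FT
  F...F
  TF.FT
  .T.T.
Step 3: 8 trees catch fire, 7 burn out
  TF.FT
  F...F
  .....
  F...F
  .F.F.
Step 4: 2 trees catch fire, 8 burn out
  F...F
  .....
  .....
  .....
  .....
Step 5: 0 trees catch fire, 2 burn out
  .....
  .....
  .....
  .....
  .....
Step 6: 0 trees catch fire, 0 burn out
  .....
  .....
  .....
  .....
  .....

.....
.....
.....
.....
.....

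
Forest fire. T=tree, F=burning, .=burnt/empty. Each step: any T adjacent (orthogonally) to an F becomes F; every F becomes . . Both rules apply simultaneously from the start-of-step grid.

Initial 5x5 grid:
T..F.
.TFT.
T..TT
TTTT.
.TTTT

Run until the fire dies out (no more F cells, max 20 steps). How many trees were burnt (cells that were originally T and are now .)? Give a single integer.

Answer: 13

Derivation:
Step 1: +2 fires, +2 burnt (F count now 2)
Step 2: +1 fires, +2 burnt (F count now 1)
Step 3: +2 fires, +1 burnt (F count now 2)
Step 4: +2 fires, +2 burnt (F count now 2)
Step 5: +3 fires, +2 burnt (F count now 3)
Step 6: +2 fires, +3 burnt (F count now 2)
Step 7: +1 fires, +2 burnt (F count now 1)
Step 8: +0 fires, +1 burnt (F count now 0)
Fire out after step 8
Initially T: 14, now '.': 24
Total burnt (originally-T cells now '.'): 13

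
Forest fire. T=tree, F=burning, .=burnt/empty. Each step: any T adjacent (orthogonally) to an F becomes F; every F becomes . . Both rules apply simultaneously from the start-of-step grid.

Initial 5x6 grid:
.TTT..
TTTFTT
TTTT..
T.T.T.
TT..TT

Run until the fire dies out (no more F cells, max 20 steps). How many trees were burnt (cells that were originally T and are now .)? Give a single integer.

Step 1: +4 fires, +1 burnt (F count now 4)
Step 2: +4 fires, +4 burnt (F count now 4)
Step 3: +4 fires, +4 burnt (F count now 4)
Step 4: +1 fires, +4 burnt (F count now 1)
Step 5: +1 fires, +1 burnt (F count now 1)
Step 6: +1 fires, +1 burnt (F count now 1)
Step 7: +1 fires, +1 burnt (F count now 1)
Step 8: +0 fires, +1 burnt (F count now 0)
Fire out after step 8
Initially T: 19, now '.': 27
Total burnt (originally-T cells now '.'): 16

Answer: 16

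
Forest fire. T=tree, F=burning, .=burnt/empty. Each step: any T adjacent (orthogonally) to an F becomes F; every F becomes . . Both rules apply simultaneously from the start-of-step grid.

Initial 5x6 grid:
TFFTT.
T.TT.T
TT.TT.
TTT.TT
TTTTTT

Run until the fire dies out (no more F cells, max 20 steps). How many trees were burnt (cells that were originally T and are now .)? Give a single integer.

Answer: 21

Derivation:
Step 1: +3 fires, +2 burnt (F count now 3)
Step 2: +3 fires, +3 burnt (F count now 3)
Step 3: +2 fires, +3 burnt (F count now 2)
Step 4: +3 fires, +2 burnt (F count now 3)
Step 5: +3 fires, +3 burnt (F count now 3)
Step 6: +4 fires, +3 burnt (F count now 4)
Step 7: +3 fires, +4 burnt (F count now 3)
Step 8: +0 fires, +3 burnt (F count now 0)
Fire out after step 8
Initially T: 22, now '.': 29
Total burnt (originally-T cells now '.'): 21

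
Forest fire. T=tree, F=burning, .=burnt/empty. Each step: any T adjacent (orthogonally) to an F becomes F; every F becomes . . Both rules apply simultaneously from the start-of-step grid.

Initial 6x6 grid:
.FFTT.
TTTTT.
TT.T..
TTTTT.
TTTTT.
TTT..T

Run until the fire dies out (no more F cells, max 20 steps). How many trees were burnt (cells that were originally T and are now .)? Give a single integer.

Step 1: +3 fires, +2 burnt (F count now 3)
Step 2: +4 fires, +3 burnt (F count now 4)
Step 3: +4 fires, +4 burnt (F count now 4)
Step 4: +4 fires, +4 burnt (F count now 4)
Step 5: +5 fires, +4 burnt (F count now 5)
Step 6: +3 fires, +5 burnt (F count now 3)
Step 7: +0 fires, +3 burnt (F count now 0)
Fire out after step 7
Initially T: 24, now '.': 35
Total burnt (originally-T cells now '.'): 23

Answer: 23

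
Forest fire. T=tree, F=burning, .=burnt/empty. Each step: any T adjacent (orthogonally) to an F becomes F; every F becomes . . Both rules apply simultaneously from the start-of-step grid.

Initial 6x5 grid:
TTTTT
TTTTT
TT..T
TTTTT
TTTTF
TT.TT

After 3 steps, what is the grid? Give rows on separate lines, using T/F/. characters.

Step 1: 3 trees catch fire, 1 burn out
  TTTTT
  TTTTT
  TT..T
  TTTTF
  TTTF.
  TT.TF
Step 2: 4 trees catch fire, 3 burn out
  TTTTT
  TTTTT
  TT..F
  TTTF.
  TTF..
  TT.F.
Step 3: 3 trees catch fire, 4 burn out
  TTTTT
  TTTTF
  TT...
  TTF..
  TF...
  TT...

TTTTT
TTTTF
TT...
TTF..
TF...
TT...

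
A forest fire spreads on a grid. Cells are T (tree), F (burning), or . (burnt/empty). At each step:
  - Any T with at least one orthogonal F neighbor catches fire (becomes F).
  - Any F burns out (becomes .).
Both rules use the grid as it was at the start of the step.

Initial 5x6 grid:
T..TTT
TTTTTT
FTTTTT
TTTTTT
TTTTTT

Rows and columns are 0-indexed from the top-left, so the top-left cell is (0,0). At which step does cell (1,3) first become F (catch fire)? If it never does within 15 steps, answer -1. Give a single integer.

Step 1: cell (1,3)='T' (+3 fires, +1 burnt)
Step 2: cell (1,3)='T' (+5 fires, +3 burnt)
Step 3: cell (1,3)='T' (+4 fires, +5 burnt)
Step 4: cell (1,3)='F' (+4 fires, +4 burnt)
  -> target ignites at step 4
Step 5: cell (1,3)='.' (+5 fires, +4 burnt)
Step 6: cell (1,3)='.' (+4 fires, +5 burnt)
Step 7: cell (1,3)='.' (+2 fires, +4 burnt)
Step 8: cell (1,3)='.' (+0 fires, +2 burnt)
  fire out at step 8

4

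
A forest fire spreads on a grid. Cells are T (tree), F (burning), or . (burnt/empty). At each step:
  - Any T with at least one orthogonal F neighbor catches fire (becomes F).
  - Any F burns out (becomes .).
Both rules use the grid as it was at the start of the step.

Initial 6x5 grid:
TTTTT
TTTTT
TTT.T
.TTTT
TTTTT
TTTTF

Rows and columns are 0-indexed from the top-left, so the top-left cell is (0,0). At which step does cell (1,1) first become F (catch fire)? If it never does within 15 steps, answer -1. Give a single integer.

Step 1: cell (1,1)='T' (+2 fires, +1 burnt)
Step 2: cell (1,1)='T' (+3 fires, +2 burnt)
Step 3: cell (1,1)='T' (+4 fires, +3 burnt)
Step 4: cell (1,1)='T' (+4 fires, +4 burnt)
Step 5: cell (1,1)='T' (+5 fires, +4 burnt)
Step 6: cell (1,1)='T' (+3 fires, +5 burnt)
Step 7: cell (1,1)='F' (+3 fires, +3 burnt)
  -> target ignites at step 7
Step 8: cell (1,1)='.' (+2 fires, +3 burnt)
Step 9: cell (1,1)='.' (+1 fires, +2 burnt)
Step 10: cell (1,1)='.' (+0 fires, +1 burnt)
  fire out at step 10

7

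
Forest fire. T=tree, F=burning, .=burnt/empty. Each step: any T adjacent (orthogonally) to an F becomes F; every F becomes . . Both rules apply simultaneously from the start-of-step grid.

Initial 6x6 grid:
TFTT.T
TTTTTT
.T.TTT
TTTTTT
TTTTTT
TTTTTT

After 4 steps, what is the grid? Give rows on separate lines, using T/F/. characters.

Step 1: 3 trees catch fire, 1 burn out
  F.FT.T
  TFTTTT
  .T.TTT
  TTTTTT
  TTTTTT
  TTTTTT
Step 2: 4 trees catch fire, 3 burn out
  ...F.T
  F.FTTT
  .F.TTT
  TTTTTT
  TTTTTT
  TTTTTT
Step 3: 2 trees catch fire, 4 burn out
  .....T
  ...FTT
  ...TTT
  TFTTTT
  TTTTTT
  TTTTTT
Step 4: 5 trees catch fire, 2 burn out
  .....T
  ....FT
  ...FTT
  F.FTTT
  TFTTTT
  TTTTTT

.....T
....FT
...FTT
F.FTTT
TFTTTT
TTTTTT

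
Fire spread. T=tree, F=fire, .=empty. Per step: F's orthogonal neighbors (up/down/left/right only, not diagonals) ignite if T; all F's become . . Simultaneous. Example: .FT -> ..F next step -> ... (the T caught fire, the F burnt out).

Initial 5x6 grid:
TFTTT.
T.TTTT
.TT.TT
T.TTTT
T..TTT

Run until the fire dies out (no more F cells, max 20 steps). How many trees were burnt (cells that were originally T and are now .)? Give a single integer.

Step 1: +2 fires, +1 burnt (F count now 2)
Step 2: +3 fires, +2 burnt (F count now 3)
Step 3: +3 fires, +3 burnt (F count now 3)
Step 4: +3 fires, +3 burnt (F count now 3)
Step 5: +3 fires, +3 burnt (F count now 3)
Step 6: +3 fires, +3 burnt (F count now 3)
Step 7: +2 fires, +3 burnt (F count now 2)
Step 8: +1 fires, +2 burnt (F count now 1)
Step 9: +0 fires, +1 burnt (F count now 0)
Fire out after step 9
Initially T: 22, now '.': 28
Total burnt (originally-T cells now '.'): 20

Answer: 20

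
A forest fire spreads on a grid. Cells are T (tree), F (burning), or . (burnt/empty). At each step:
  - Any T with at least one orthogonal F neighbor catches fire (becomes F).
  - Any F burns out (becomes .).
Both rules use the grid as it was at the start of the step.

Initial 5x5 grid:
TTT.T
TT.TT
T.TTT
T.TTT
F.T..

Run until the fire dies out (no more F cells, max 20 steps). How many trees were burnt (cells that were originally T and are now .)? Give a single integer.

Answer: 7

Derivation:
Step 1: +1 fires, +1 burnt (F count now 1)
Step 2: +1 fires, +1 burnt (F count now 1)
Step 3: +1 fires, +1 burnt (F count now 1)
Step 4: +2 fires, +1 burnt (F count now 2)
Step 5: +1 fires, +2 burnt (F count now 1)
Step 6: +1 fires, +1 burnt (F count now 1)
Step 7: +0 fires, +1 burnt (F count now 0)
Fire out after step 7
Initially T: 17, now '.': 15
Total burnt (originally-T cells now '.'): 7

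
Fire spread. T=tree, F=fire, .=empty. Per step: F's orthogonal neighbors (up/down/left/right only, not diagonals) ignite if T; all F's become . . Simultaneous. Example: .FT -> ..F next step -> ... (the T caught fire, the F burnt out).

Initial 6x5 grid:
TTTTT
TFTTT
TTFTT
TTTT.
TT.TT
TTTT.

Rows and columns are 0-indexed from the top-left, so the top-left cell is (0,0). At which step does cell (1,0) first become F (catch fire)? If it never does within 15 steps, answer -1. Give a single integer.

Step 1: cell (1,0)='F' (+6 fires, +2 burnt)
  -> target ignites at step 1
Step 2: cell (1,0)='.' (+7 fires, +6 burnt)
Step 3: cell (1,0)='.' (+5 fires, +7 burnt)
Step 4: cell (1,0)='.' (+5 fires, +5 burnt)
Step 5: cell (1,0)='.' (+2 fires, +5 burnt)
Step 6: cell (1,0)='.' (+0 fires, +2 burnt)
  fire out at step 6

1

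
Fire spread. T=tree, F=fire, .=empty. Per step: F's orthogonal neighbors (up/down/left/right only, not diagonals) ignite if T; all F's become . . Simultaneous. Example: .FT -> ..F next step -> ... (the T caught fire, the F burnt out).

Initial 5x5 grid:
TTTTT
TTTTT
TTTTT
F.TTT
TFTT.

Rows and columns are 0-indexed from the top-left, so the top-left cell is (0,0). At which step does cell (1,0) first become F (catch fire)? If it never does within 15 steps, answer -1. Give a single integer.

Step 1: cell (1,0)='T' (+3 fires, +2 burnt)
Step 2: cell (1,0)='F' (+4 fires, +3 burnt)
  -> target ignites at step 2
Step 3: cell (1,0)='.' (+4 fires, +4 burnt)
Step 4: cell (1,0)='.' (+4 fires, +4 burnt)
Step 5: cell (1,0)='.' (+3 fires, +4 burnt)
Step 6: cell (1,0)='.' (+2 fires, +3 burnt)
Step 7: cell (1,0)='.' (+1 fires, +2 burnt)
Step 8: cell (1,0)='.' (+0 fires, +1 burnt)
  fire out at step 8

2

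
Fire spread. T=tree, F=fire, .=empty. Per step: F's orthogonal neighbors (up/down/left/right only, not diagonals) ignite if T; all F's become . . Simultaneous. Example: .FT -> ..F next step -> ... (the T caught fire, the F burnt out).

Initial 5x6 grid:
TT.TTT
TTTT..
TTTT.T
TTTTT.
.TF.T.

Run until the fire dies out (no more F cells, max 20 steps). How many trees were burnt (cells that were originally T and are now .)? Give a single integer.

Answer: 20

Derivation:
Step 1: +2 fires, +1 burnt (F count now 2)
Step 2: +3 fires, +2 burnt (F count now 3)
Step 3: +5 fires, +3 burnt (F count now 5)
Step 4: +4 fires, +5 burnt (F count now 4)
Step 5: +3 fires, +4 burnt (F count now 3)
Step 6: +2 fires, +3 burnt (F count now 2)
Step 7: +1 fires, +2 burnt (F count now 1)
Step 8: +0 fires, +1 burnt (F count now 0)
Fire out after step 8
Initially T: 21, now '.': 29
Total burnt (originally-T cells now '.'): 20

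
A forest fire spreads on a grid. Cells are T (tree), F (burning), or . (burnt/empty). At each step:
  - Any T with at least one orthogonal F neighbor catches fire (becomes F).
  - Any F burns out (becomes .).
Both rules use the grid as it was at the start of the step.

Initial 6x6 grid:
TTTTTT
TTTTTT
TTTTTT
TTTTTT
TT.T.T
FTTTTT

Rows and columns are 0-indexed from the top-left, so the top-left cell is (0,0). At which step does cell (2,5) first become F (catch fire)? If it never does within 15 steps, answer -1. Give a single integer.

Step 1: cell (2,5)='T' (+2 fires, +1 burnt)
Step 2: cell (2,5)='T' (+3 fires, +2 burnt)
Step 3: cell (2,5)='T' (+3 fires, +3 burnt)
Step 4: cell (2,5)='T' (+5 fires, +3 burnt)
Step 5: cell (2,5)='T' (+5 fires, +5 burnt)
Step 6: cell (2,5)='T' (+5 fires, +5 burnt)
Step 7: cell (2,5)='T' (+4 fires, +5 burnt)
Step 8: cell (2,5)='F' (+3 fires, +4 burnt)
  -> target ignites at step 8
Step 9: cell (2,5)='.' (+2 fires, +3 burnt)
Step 10: cell (2,5)='.' (+1 fires, +2 burnt)
Step 11: cell (2,5)='.' (+0 fires, +1 burnt)
  fire out at step 11

8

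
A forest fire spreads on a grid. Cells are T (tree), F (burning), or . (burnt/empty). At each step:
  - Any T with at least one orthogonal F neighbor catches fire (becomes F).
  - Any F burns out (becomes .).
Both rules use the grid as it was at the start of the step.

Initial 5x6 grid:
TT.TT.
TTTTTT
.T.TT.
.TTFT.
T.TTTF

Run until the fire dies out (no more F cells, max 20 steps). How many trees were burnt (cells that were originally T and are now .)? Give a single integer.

Step 1: +5 fires, +2 burnt (F count now 5)
Step 2: +4 fires, +5 burnt (F count now 4)
Step 3: +4 fires, +4 burnt (F count now 4)
Step 4: +3 fires, +4 burnt (F count now 3)
Step 5: +2 fires, +3 burnt (F count now 2)
Step 6: +1 fires, +2 burnt (F count now 1)
Step 7: +0 fires, +1 burnt (F count now 0)
Fire out after step 7
Initially T: 20, now '.': 29
Total burnt (originally-T cells now '.'): 19

Answer: 19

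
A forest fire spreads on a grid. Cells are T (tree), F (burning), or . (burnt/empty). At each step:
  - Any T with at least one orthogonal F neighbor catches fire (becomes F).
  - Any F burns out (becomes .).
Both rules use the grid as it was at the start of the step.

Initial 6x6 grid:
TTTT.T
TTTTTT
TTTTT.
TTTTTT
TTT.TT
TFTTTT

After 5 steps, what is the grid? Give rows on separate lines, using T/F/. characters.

Step 1: 3 trees catch fire, 1 burn out
  TTTT.T
  TTTTTT
  TTTTT.
  TTTTTT
  TFT.TT
  F.FTTT
Step 2: 4 trees catch fire, 3 burn out
  TTTT.T
  TTTTTT
  TTTTT.
  TFTTTT
  F.F.TT
  ...FTT
Step 3: 4 trees catch fire, 4 burn out
  TTTT.T
  TTTTTT
  TFTTT.
  F.FTTT
  ....TT
  ....FT
Step 4: 6 trees catch fire, 4 burn out
  TTTT.T
  TFTTTT
  F.FTT.
  ...FTT
  ....FT
  .....F
Step 5: 6 trees catch fire, 6 burn out
  TFTT.T
  F.FTTT
  ...FT.
  ....FT
  .....F
  ......

TFTT.T
F.FTTT
...FT.
....FT
.....F
......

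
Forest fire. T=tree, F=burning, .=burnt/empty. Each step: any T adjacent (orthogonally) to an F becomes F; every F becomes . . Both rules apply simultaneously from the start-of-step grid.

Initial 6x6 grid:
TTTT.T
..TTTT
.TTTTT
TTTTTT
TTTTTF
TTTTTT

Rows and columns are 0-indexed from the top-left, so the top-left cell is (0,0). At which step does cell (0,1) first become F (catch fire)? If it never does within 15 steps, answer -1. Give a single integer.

Step 1: cell (0,1)='T' (+3 fires, +1 burnt)
Step 2: cell (0,1)='T' (+4 fires, +3 burnt)
Step 3: cell (0,1)='T' (+5 fires, +4 burnt)
Step 4: cell (0,1)='T' (+6 fires, +5 burnt)
Step 5: cell (0,1)='T' (+5 fires, +6 burnt)
Step 6: cell (0,1)='T' (+5 fires, +5 burnt)
Step 7: cell (0,1)='T' (+1 fires, +5 burnt)
Step 8: cell (0,1)='F' (+1 fires, +1 burnt)
  -> target ignites at step 8
Step 9: cell (0,1)='.' (+1 fires, +1 burnt)
Step 10: cell (0,1)='.' (+0 fires, +1 burnt)
  fire out at step 10

8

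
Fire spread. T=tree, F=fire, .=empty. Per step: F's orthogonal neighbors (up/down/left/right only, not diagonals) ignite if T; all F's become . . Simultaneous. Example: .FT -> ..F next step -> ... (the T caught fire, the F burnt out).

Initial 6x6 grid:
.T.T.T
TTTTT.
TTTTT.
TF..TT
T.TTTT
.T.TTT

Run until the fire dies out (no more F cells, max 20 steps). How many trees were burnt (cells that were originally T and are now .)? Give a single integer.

Answer: 23

Derivation:
Step 1: +2 fires, +1 burnt (F count now 2)
Step 2: +4 fires, +2 burnt (F count now 4)
Step 3: +4 fires, +4 burnt (F count now 4)
Step 4: +2 fires, +4 burnt (F count now 2)
Step 5: +3 fires, +2 burnt (F count now 3)
Step 6: +2 fires, +3 burnt (F count now 2)
Step 7: +3 fires, +2 burnt (F count now 3)
Step 8: +3 fires, +3 burnt (F count now 3)
Step 9: +0 fires, +3 burnt (F count now 0)
Fire out after step 9
Initially T: 25, now '.': 34
Total burnt (originally-T cells now '.'): 23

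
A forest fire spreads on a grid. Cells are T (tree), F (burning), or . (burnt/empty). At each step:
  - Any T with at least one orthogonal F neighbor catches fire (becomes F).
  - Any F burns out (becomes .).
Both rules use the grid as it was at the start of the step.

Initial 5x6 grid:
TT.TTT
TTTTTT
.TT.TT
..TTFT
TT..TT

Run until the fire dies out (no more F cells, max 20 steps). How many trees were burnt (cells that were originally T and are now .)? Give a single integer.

Step 1: +4 fires, +1 burnt (F count now 4)
Step 2: +4 fires, +4 burnt (F count now 4)
Step 3: +4 fires, +4 burnt (F count now 4)
Step 4: +4 fires, +4 burnt (F count now 4)
Step 5: +1 fires, +4 burnt (F count now 1)
Step 6: +2 fires, +1 burnt (F count now 2)
Step 7: +1 fires, +2 burnt (F count now 1)
Step 8: +0 fires, +1 burnt (F count now 0)
Fire out after step 8
Initially T: 22, now '.': 28
Total burnt (originally-T cells now '.'): 20

Answer: 20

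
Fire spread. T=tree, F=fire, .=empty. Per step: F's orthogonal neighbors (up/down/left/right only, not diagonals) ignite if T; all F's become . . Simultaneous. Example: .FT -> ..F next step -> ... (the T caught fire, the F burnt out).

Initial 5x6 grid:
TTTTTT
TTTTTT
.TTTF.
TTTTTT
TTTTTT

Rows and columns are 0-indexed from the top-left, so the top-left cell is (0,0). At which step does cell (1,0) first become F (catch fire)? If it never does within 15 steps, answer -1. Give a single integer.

Step 1: cell (1,0)='T' (+3 fires, +1 burnt)
Step 2: cell (1,0)='T' (+7 fires, +3 burnt)
Step 3: cell (1,0)='T' (+7 fires, +7 burnt)
Step 4: cell (1,0)='T' (+4 fires, +7 burnt)
Step 5: cell (1,0)='F' (+4 fires, +4 burnt)
  -> target ignites at step 5
Step 6: cell (1,0)='.' (+2 fires, +4 burnt)
Step 7: cell (1,0)='.' (+0 fires, +2 burnt)
  fire out at step 7

5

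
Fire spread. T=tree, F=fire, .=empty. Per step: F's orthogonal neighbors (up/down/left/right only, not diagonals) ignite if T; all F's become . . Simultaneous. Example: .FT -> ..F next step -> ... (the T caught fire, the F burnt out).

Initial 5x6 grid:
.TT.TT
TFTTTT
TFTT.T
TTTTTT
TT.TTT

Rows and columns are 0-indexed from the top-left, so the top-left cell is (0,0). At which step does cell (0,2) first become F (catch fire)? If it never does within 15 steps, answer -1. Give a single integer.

Step 1: cell (0,2)='T' (+6 fires, +2 burnt)
Step 2: cell (0,2)='F' (+6 fires, +6 burnt)
  -> target ignites at step 2
Step 3: cell (0,2)='.' (+3 fires, +6 burnt)
Step 4: cell (0,2)='.' (+4 fires, +3 burnt)
Step 5: cell (0,2)='.' (+4 fires, +4 burnt)
Step 6: cell (0,2)='.' (+1 fires, +4 burnt)
Step 7: cell (0,2)='.' (+0 fires, +1 burnt)
  fire out at step 7

2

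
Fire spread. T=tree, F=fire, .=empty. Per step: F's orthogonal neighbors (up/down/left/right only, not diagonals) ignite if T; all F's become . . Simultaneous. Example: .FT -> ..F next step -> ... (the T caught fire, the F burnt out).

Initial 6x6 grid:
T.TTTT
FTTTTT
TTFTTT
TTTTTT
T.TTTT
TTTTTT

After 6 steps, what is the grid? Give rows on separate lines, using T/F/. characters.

Step 1: 7 trees catch fire, 2 burn out
  F.TTTT
  .FFTTT
  FF.FTT
  TTFTTT
  T.TTTT
  TTTTTT
Step 2: 7 trees catch fire, 7 burn out
  ..FTTT
  ...FTT
  ....FT
  FF.FTT
  T.FTTT
  TTTTTT
Step 3: 7 trees catch fire, 7 burn out
  ...FTT
  ....FT
  .....F
  ....FT
  F..FTT
  TTFTTT
Step 4: 7 trees catch fire, 7 burn out
  ....FT
  .....F
  ......
  .....F
  ....FT
  FF.FTT
Step 5: 3 trees catch fire, 7 burn out
  .....F
  ......
  ......
  ......
  .....F
  ....FT
Step 6: 1 trees catch fire, 3 burn out
  ......
  ......
  ......
  ......
  ......
  .....F

......
......
......
......
......
.....F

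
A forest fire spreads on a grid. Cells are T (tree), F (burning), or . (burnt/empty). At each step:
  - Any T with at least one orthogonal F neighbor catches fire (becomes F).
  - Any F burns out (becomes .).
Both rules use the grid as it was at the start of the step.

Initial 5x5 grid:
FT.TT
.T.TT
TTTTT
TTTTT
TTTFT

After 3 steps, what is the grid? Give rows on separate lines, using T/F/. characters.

Step 1: 4 trees catch fire, 2 burn out
  .F.TT
  .T.TT
  TTTTT
  TTTFT
  TTF.F
Step 2: 5 trees catch fire, 4 burn out
  ...TT
  .F.TT
  TTTFT
  TTF.F
  TF...
Step 3: 6 trees catch fire, 5 burn out
  ...TT
  ...FT
  TFF.F
  TF...
  F....

...TT
...FT
TFF.F
TF...
F....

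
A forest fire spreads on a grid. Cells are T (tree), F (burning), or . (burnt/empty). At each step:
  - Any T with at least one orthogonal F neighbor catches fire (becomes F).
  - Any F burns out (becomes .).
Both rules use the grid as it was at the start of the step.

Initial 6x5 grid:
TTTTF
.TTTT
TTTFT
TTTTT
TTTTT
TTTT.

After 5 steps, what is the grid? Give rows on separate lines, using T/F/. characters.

Step 1: 6 trees catch fire, 2 burn out
  TTTF.
  .TTFF
  TTF.F
  TTTFT
  TTTTT
  TTTT.
Step 2: 6 trees catch fire, 6 burn out
  TTF..
  .TF..
  TF...
  TTF.F
  TTTFT
  TTTT.
Step 3: 7 trees catch fire, 6 burn out
  TF...
  .F...
  F....
  TF...
  TTF.F
  TTTF.
Step 4: 4 trees catch fire, 7 burn out
  F....
  .....
  .....
  F....
  TF...
  TTF..
Step 5: 2 trees catch fire, 4 burn out
  .....
  .....
  .....
  .....
  F....
  TF...

.....
.....
.....
.....
F....
TF...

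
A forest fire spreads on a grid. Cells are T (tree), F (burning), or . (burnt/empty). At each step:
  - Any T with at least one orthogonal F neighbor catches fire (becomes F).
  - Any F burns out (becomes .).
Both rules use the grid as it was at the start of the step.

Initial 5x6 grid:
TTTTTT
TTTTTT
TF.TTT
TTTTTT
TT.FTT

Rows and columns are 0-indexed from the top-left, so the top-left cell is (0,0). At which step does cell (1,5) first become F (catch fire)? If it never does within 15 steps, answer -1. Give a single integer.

Step 1: cell (1,5)='T' (+5 fires, +2 burnt)
Step 2: cell (1,5)='T' (+9 fires, +5 burnt)
Step 3: cell (1,5)='T' (+6 fires, +9 burnt)
Step 4: cell (1,5)='T' (+3 fires, +6 burnt)
Step 5: cell (1,5)='F' (+2 fires, +3 burnt)
  -> target ignites at step 5
Step 6: cell (1,5)='.' (+1 fires, +2 burnt)
Step 7: cell (1,5)='.' (+0 fires, +1 burnt)
  fire out at step 7

5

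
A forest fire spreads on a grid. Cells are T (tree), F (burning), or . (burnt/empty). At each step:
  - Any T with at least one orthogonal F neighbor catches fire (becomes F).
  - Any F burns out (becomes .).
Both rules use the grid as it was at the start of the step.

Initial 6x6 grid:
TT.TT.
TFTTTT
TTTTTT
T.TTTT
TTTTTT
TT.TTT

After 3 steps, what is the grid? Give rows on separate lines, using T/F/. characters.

Step 1: 4 trees catch fire, 1 burn out
  TF.TT.
  F.FTTT
  TFTTTT
  T.TTTT
  TTTTTT
  TT.TTT
Step 2: 4 trees catch fire, 4 burn out
  F..TT.
  ...FTT
  F.FTTT
  T.TTTT
  TTTTTT
  TT.TTT
Step 3: 5 trees catch fire, 4 burn out
  ...FT.
  ....FT
  ...FTT
  F.FTTT
  TTTTTT
  TT.TTT

...FT.
....FT
...FTT
F.FTTT
TTTTTT
TT.TTT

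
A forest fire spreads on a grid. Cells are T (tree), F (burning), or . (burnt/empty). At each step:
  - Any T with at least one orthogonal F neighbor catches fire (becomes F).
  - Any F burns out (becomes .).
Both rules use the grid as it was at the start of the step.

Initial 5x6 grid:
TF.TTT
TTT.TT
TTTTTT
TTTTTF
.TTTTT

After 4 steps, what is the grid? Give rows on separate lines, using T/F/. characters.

Step 1: 5 trees catch fire, 2 burn out
  F..TTT
  TFT.TT
  TTTTTF
  TTTTF.
  .TTTTF
Step 2: 7 trees catch fire, 5 burn out
  ...TTT
  F.F.TF
  TFTTF.
  TTTF..
  .TTTF.
Step 3: 8 trees catch fire, 7 burn out
  ...TTF
  ....F.
  F.FF..
  TFF...
  .TTF..
Step 4: 4 trees catch fire, 8 burn out
  ...TF.
  ......
  ......
  F.....
  .FF...

...TF.
......
......
F.....
.FF...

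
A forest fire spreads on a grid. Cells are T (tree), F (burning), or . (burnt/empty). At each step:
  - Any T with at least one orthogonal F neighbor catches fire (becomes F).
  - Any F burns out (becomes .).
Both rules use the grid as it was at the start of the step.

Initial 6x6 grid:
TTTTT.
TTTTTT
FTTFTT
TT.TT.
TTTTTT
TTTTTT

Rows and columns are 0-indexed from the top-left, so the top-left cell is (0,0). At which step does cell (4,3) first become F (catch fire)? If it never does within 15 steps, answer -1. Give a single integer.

Step 1: cell (4,3)='T' (+7 fires, +2 burnt)
Step 2: cell (4,3)='F' (+10 fires, +7 burnt)
  -> target ignites at step 2
Step 3: cell (4,3)='.' (+9 fires, +10 burnt)
Step 4: cell (4,3)='.' (+4 fires, +9 burnt)
Step 5: cell (4,3)='.' (+1 fires, +4 burnt)
Step 6: cell (4,3)='.' (+0 fires, +1 burnt)
  fire out at step 6

2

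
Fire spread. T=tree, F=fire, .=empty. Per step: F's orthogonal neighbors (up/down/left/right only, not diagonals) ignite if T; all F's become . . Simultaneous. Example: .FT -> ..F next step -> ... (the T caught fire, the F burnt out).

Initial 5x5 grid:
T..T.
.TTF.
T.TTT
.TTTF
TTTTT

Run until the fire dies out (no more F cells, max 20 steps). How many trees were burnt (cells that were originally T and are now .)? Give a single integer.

Step 1: +6 fires, +2 burnt (F count now 6)
Step 2: +4 fires, +6 burnt (F count now 4)
Step 3: +2 fires, +4 burnt (F count now 2)
Step 4: +1 fires, +2 burnt (F count now 1)
Step 5: +1 fires, +1 burnt (F count now 1)
Step 6: +0 fires, +1 burnt (F count now 0)
Fire out after step 6
Initially T: 16, now '.': 23
Total burnt (originally-T cells now '.'): 14

Answer: 14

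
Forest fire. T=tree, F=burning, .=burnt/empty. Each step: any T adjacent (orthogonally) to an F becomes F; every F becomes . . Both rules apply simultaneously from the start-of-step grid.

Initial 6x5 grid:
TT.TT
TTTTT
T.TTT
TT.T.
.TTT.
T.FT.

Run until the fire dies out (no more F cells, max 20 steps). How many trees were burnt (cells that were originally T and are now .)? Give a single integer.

Step 1: +2 fires, +1 burnt (F count now 2)
Step 2: +2 fires, +2 burnt (F count now 2)
Step 3: +2 fires, +2 burnt (F count now 2)
Step 4: +2 fires, +2 burnt (F count now 2)
Step 5: +4 fires, +2 burnt (F count now 4)
Step 6: +4 fires, +4 burnt (F count now 4)
Step 7: +3 fires, +4 burnt (F count now 3)
Step 8: +1 fires, +3 burnt (F count now 1)
Step 9: +0 fires, +1 burnt (F count now 0)
Fire out after step 9
Initially T: 21, now '.': 29
Total burnt (originally-T cells now '.'): 20

Answer: 20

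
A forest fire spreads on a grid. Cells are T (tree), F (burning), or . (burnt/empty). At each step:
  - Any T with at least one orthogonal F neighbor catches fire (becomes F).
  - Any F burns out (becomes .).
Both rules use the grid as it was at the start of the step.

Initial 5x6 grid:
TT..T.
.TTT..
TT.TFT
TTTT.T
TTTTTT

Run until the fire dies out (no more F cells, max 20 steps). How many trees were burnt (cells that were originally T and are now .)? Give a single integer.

Step 1: +2 fires, +1 burnt (F count now 2)
Step 2: +3 fires, +2 burnt (F count now 3)
Step 3: +4 fires, +3 burnt (F count now 4)
Step 4: +4 fires, +4 burnt (F count now 4)
Step 5: +4 fires, +4 burnt (F count now 4)
Step 6: +3 fires, +4 burnt (F count now 3)
Step 7: +0 fires, +3 burnt (F count now 0)
Fire out after step 7
Initially T: 21, now '.': 29
Total burnt (originally-T cells now '.'): 20

Answer: 20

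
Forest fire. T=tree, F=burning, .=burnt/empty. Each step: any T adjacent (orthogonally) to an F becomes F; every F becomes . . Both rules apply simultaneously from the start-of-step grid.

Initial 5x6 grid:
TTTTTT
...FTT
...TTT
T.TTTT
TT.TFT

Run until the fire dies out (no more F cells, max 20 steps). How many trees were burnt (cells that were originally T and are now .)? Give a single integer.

Step 1: +6 fires, +2 burnt (F count now 6)
Step 2: +6 fires, +6 burnt (F count now 6)
Step 3: +4 fires, +6 burnt (F count now 4)
Step 4: +1 fires, +4 burnt (F count now 1)
Step 5: +0 fires, +1 burnt (F count now 0)
Fire out after step 5
Initially T: 20, now '.': 27
Total burnt (originally-T cells now '.'): 17

Answer: 17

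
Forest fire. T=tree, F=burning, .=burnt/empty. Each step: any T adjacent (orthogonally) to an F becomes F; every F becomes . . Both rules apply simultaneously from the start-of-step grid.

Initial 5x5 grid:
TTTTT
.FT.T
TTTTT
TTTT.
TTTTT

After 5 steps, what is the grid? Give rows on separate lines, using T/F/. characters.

Step 1: 3 trees catch fire, 1 burn out
  TFTTT
  ..F.T
  TFTTT
  TTTT.
  TTTTT
Step 2: 5 trees catch fire, 3 burn out
  F.FTT
  ....T
  F.FTT
  TFTT.
  TTTTT
Step 3: 5 trees catch fire, 5 burn out
  ...FT
  ....T
  ...FT
  F.FT.
  TFTTT
Step 4: 5 trees catch fire, 5 burn out
  ....F
  ....T
  ....F
  ...F.
  F.FTT
Step 5: 2 trees catch fire, 5 burn out
  .....
  ....F
  .....
  .....
  ...FT

.....
....F
.....
.....
...FT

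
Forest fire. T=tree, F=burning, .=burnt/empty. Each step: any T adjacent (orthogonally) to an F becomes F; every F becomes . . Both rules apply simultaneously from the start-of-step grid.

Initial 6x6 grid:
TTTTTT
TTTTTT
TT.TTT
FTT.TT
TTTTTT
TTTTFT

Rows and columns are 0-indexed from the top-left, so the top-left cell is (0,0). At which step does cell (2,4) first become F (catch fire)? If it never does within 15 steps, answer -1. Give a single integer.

Step 1: cell (2,4)='T' (+6 fires, +2 burnt)
Step 2: cell (2,4)='T' (+9 fires, +6 burnt)
Step 3: cell (2,4)='F' (+6 fires, +9 burnt)
  -> target ignites at step 3
Step 4: cell (2,4)='.' (+5 fires, +6 burnt)
Step 5: cell (2,4)='.' (+4 fires, +5 burnt)
Step 6: cell (2,4)='.' (+2 fires, +4 burnt)
Step 7: cell (2,4)='.' (+0 fires, +2 burnt)
  fire out at step 7

3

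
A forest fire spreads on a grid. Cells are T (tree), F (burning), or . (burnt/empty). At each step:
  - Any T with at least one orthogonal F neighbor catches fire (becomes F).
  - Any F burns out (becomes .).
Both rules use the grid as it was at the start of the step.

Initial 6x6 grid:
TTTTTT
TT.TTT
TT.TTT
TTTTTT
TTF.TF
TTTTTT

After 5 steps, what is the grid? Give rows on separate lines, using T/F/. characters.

Step 1: 6 trees catch fire, 2 burn out
  TTTTTT
  TT.TTT
  TT.TTT
  TTFTTF
  TF..F.
  TTFTTF
Step 2: 8 trees catch fire, 6 burn out
  TTTTTT
  TT.TTT
  TT.TTF
  TF.FF.
  F.....
  TF.FF.
Step 3: 6 trees catch fire, 8 burn out
  TTTTTT
  TT.TTF
  TF.FF.
  F.....
  ......
  F.....
Step 4: 5 trees catch fire, 6 burn out
  TTTTTF
  TF.FF.
  F.....
  ......
  ......
  ......
Step 5: 4 trees catch fire, 5 burn out
  TFTFF.
  F.....
  ......
  ......
  ......
  ......

TFTFF.
F.....
......
......
......
......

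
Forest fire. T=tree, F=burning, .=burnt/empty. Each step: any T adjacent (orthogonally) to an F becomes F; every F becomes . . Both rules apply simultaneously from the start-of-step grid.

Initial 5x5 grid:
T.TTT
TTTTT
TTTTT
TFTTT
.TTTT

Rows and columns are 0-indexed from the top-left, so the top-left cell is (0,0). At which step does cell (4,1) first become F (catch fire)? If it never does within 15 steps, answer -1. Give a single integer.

Step 1: cell (4,1)='F' (+4 fires, +1 burnt)
  -> target ignites at step 1
Step 2: cell (4,1)='.' (+5 fires, +4 burnt)
Step 3: cell (4,1)='.' (+5 fires, +5 burnt)
Step 4: cell (4,1)='.' (+5 fires, +5 burnt)
Step 5: cell (4,1)='.' (+2 fires, +5 burnt)
Step 6: cell (4,1)='.' (+1 fires, +2 burnt)
Step 7: cell (4,1)='.' (+0 fires, +1 burnt)
  fire out at step 7

1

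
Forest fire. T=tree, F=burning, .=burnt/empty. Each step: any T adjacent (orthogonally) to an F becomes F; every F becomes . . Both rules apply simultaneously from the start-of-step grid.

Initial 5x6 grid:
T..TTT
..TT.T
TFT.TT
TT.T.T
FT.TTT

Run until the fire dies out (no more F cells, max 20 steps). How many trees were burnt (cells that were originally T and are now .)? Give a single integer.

Answer: 18

Derivation:
Step 1: +5 fires, +2 burnt (F count now 5)
Step 2: +1 fires, +5 burnt (F count now 1)
Step 3: +1 fires, +1 burnt (F count now 1)
Step 4: +1 fires, +1 burnt (F count now 1)
Step 5: +1 fires, +1 burnt (F count now 1)
Step 6: +1 fires, +1 burnt (F count now 1)
Step 7: +1 fires, +1 burnt (F count now 1)
Step 8: +1 fires, +1 burnt (F count now 1)
Step 9: +2 fires, +1 burnt (F count now 2)
Step 10: +1 fires, +2 burnt (F count now 1)
Step 11: +1 fires, +1 burnt (F count now 1)
Step 12: +1 fires, +1 burnt (F count now 1)
Step 13: +1 fires, +1 burnt (F count now 1)
Step 14: +0 fires, +1 burnt (F count now 0)
Fire out after step 14
Initially T: 19, now '.': 29
Total burnt (originally-T cells now '.'): 18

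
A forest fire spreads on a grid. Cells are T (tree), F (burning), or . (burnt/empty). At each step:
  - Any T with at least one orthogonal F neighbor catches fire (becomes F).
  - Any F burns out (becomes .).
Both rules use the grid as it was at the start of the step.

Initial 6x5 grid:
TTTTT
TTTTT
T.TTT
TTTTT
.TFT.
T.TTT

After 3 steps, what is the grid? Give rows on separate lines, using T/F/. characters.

Step 1: 4 trees catch fire, 1 burn out
  TTTTT
  TTTTT
  T.TTT
  TTFTT
  .F.F.
  T.FTT
Step 2: 4 trees catch fire, 4 burn out
  TTTTT
  TTTTT
  T.FTT
  TF.FT
  .....
  T..FT
Step 3: 5 trees catch fire, 4 burn out
  TTTTT
  TTFTT
  T..FT
  F...F
  .....
  T...F

TTTTT
TTFTT
T..FT
F...F
.....
T...F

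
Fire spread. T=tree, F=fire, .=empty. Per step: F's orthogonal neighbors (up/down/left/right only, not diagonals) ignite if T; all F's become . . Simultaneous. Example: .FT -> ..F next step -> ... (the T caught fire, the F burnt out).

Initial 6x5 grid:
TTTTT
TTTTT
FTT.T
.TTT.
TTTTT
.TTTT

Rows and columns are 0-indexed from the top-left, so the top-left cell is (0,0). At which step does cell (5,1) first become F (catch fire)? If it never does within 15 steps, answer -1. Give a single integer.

Step 1: cell (5,1)='T' (+2 fires, +1 burnt)
Step 2: cell (5,1)='T' (+4 fires, +2 burnt)
Step 3: cell (5,1)='T' (+4 fires, +4 burnt)
Step 4: cell (5,1)='F' (+6 fires, +4 burnt)
  -> target ignites at step 4
Step 5: cell (5,1)='.' (+4 fires, +6 burnt)
Step 6: cell (5,1)='.' (+4 fires, +4 burnt)
Step 7: cell (5,1)='.' (+1 fires, +4 burnt)
Step 8: cell (5,1)='.' (+0 fires, +1 burnt)
  fire out at step 8

4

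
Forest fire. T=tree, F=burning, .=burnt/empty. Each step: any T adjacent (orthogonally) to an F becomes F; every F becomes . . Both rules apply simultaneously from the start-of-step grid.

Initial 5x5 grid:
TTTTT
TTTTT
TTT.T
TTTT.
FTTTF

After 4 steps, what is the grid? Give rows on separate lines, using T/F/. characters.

Step 1: 3 trees catch fire, 2 burn out
  TTTTT
  TTTTT
  TTT.T
  FTTT.
  .FTF.
Step 2: 4 trees catch fire, 3 burn out
  TTTTT
  TTTTT
  FTT.T
  .FTF.
  ..F..
Step 3: 3 trees catch fire, 4 burn out
  TTTTT
  FTTTT
  .FT.T
  ..F..
  .....
Step 4: 3 trees catch fire, 3 burn out
  FTTTT
  .FTTT
  ..F.T
  .....
  .....

FTTTT
.FTTT
..F.T
.....
.....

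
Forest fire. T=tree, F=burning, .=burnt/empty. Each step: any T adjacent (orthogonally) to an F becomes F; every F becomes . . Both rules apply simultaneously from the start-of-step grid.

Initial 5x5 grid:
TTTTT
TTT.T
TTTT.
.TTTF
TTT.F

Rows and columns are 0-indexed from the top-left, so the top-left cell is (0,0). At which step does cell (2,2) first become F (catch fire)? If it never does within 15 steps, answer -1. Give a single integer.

Step 1: cell (2,2)='T' (+1 fires, +2 burnt)
Step 2: cell (2,2)='T' (+2 fires, +1 burnt)
Step 3: cell (2,2)='F' (+3 fires, +2 burnt)
  -> target ignites at step 3
Step 4: cell (2,2)='.' (+3 fires, +3 burnt)
Step 5: cell (2,2)='.' (+4 fires, +3 burnt)
Step 6: cell (2,2)='.' (+3 fires, +4 burnt)
Step 7: cell (2,2)='.' (+2 fires, +3 burnt)
Step 8: cell (2,2)='.' (+1 fires, +2 burnt)
Step 9: cell (2,2)='.' (+0 fires, +1 burnt)
  fire out at step 9

3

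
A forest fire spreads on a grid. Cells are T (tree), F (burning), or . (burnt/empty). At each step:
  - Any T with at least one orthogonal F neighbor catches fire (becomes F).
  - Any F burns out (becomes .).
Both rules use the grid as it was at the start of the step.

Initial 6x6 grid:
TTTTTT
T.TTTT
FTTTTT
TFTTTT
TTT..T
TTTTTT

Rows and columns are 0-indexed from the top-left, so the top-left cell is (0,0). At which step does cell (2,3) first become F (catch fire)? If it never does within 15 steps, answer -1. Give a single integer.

Step 1: cell (2,3)='T' (+5 fires, +2 burnt)
Step 2: cell (2,3)='T' (+6 fires, +5 burnt)
Step 3: cell (2,3)='F' (+6 fires, +6 burnt)
  -> target ignites at step 3
Step 4: cell (2,3)='.' (+5 fires, +6 burnt)
Step 5: cell (2,3)='.' (+5 fires, +5 burnt)
Step 6: cell (2,3)='.' (+3 fires, +5 burnt)
Step 7: cell (2,3)='.' (+1 fires, +3 burnt)
Step 8: cell (2,3)='.' (+0 fires, +1 burnt)
  fire out at step 8

3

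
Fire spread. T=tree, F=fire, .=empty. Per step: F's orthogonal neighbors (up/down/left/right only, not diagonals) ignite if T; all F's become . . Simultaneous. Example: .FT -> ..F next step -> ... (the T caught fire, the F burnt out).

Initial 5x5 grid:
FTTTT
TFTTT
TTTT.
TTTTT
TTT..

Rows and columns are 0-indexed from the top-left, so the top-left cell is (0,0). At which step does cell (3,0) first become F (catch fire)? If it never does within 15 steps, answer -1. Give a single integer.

Step 1: cell (3,0)='T' (+4 fires, +2 burnt)
Step 2: cell (3,0)='T' (+5 fires, +4 burnt)
Step 3: cell (3,0)='F' (+6 fires, +5 burnt)
  -> target ignites at step 3
Step 4: cell (3,0)='.' (+4 fires, +6 burnt)
Step 5: cell (3,0)='.' (+1 fires, +4 burnt)
Step 6: cell (3,0)='.' (+0 fires, +1 burnt)
  fire out at step 6

3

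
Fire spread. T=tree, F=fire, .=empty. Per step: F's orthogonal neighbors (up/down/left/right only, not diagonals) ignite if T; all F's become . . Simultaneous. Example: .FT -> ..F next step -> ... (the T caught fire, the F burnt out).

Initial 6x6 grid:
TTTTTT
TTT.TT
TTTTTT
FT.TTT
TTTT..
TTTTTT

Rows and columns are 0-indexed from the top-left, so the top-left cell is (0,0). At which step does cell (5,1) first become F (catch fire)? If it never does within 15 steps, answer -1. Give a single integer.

Step 1: cell (5,1)='T' (+3 fires, +1 burnt)
Step 2: cell (5,1)='T' (+4 fires, +3 burnt)
Step 3: cell (5,1)='F' (+5 fires, +4 burnt)
  -> target ignites at step 3
Step 4: cell (5,1)='.' (+5 fires, +5 burnt)
Step 5: cell (5,1)='.' (+4 fires, +5 burnt)
Step 6: cell (5,1)='.' (+5 fires, +4 burnt)
Step 7: cell (5,1)='.' (+4 fires, +5 burnt)
Step 8: cell (5,1)='.' (+1 fires, +4 burnt)
Step 9: cell (5,1)='.' (+0 fires, +1 burnt)
  fire out at step 9

3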